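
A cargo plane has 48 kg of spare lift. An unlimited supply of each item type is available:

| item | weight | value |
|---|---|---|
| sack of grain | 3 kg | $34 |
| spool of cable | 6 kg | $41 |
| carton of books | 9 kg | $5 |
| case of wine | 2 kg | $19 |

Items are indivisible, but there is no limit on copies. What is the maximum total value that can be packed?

Best value-per-unit is sack of grain at 34/3, and filling with it alone uses weight 16×3=48. No mix of the others beats 16×34 = 544.

$544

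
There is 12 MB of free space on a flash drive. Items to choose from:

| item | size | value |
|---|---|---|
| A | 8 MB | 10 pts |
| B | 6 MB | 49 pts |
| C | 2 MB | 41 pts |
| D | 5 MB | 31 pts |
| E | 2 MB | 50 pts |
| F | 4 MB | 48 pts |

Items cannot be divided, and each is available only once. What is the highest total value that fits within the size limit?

Check high-value combinations within 12 MB:
- B+E+F: size 6+2+4=12, value 49+50+48=147
- B+C+E: size 6+2+2=10, value 49+41+50=140
- C+E+F: size 2+2+4=8, value 41+50+48=139
- B+C+F: size 6+2+4=12, value 49+41+48=138
- D+E+F: size 5+2+4=11, value 31+50+48=129
Best: 147 pts.

147 pts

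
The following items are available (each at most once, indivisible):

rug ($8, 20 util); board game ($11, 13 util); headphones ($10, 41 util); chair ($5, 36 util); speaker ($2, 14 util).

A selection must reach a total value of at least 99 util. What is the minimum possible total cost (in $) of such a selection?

25

Subsets with value ≥ 99, sorted by total cost:
- rug+headphones+chair+speaker: cost 25, value 111
- board game+headphones+chair+speaker: cost 28, value 104
- rug+board game+headphones+chair: cost 34, value 110
- rug+board game+headphones+chair+speaker: cost 36, value 124
Minimum cost: 25 $.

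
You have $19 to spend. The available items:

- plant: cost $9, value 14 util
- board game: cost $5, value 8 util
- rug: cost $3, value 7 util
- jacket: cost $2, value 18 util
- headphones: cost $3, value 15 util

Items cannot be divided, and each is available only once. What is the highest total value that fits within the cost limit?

55 util

This is a 0/1 knapsack; check combinations near the capacity.
- plant+board game+jacket+headphones: cost 9+5+2+3=19, value 14+8+18+15=55
- plant+rug+jacket+headphones: cost 9+3+2+3=17, value 14+7+18+15=54
- board game+rug+jacket+headphones: cost 5+3+2+3=13, value 8+7+18+15=48
Best: 55 util.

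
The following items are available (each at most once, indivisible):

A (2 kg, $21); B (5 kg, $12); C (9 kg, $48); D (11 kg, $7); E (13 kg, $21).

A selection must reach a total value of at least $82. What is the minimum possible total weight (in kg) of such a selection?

24

Subsets with value ≥ 82, sorted by total weight:
- A+C+E: weight 24, value 90
- A+B+C+D: weight 27, value 88
- A+B+C+E: weight 29, value 102
- A+C+D+E: weight 35, value 97
Minimum weight: 24 kg.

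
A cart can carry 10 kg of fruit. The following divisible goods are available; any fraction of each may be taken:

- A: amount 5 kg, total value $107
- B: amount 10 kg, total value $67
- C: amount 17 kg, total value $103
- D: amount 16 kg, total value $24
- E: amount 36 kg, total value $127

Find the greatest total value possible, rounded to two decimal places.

Take in order of value per unit:
- A (107/5 per unit): all 5 → value 107, running total 107.00
- B (67/10 per unit): 5 of 10 → value 5×67/10 = 33.5000, running total 140.50
Total 140.50.

140.50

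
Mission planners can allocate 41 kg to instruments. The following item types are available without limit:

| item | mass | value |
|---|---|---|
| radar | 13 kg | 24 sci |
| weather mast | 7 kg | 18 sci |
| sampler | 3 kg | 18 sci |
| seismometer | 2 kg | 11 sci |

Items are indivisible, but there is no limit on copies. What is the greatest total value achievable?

Best value-per-unit is sampler at 18/3; filling with it alone gives 13×18 = 234.
Optimal mix: 13×sampler + 1×seismometer → mass 41, value 245.

245 sci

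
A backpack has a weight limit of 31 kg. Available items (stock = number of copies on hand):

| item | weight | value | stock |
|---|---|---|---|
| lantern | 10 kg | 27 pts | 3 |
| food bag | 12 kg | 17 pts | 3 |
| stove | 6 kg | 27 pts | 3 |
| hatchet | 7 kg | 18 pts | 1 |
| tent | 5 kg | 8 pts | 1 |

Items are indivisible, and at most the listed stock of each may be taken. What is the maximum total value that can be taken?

Best selections within weight 31 and stock limits:
- 1×lantern + 3×stove: weight 28, value 108
- 3×stove + 1×hatchet + 1×tent: weight 30, value 107
- 3×stove + 1×hatchet: weight 25, value 99
- 1×lantern + 2×stove + 1×hatchet: weight 29, value 99
Best: 108 pts.

108 pts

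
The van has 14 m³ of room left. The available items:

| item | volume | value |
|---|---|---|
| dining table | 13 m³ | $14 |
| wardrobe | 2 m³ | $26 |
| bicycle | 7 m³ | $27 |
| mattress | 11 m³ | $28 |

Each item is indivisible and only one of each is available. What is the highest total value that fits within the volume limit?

Check high-value combinations within 14 m³:
- wardrobe+mattress: volume 2+11=13, value 26+28=54
- wardrobe+bicycle: volume 2+7=9, value 26+27=53
- mattress: volume 11, value 28
Best: $54.

$54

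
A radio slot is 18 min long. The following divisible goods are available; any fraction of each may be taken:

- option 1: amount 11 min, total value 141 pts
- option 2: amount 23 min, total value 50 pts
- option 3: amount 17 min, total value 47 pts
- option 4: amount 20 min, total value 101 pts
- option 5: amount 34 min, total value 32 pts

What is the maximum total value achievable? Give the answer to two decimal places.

Take in order of value per unit:
- option 1 (141/11 per unit): all 11 → value 141, running total 141.00
- option 4 (101/20 per unit): 7 of 20 → value 7×101/20 = 35.3500, running total 176.35
Total 176.35.

176.35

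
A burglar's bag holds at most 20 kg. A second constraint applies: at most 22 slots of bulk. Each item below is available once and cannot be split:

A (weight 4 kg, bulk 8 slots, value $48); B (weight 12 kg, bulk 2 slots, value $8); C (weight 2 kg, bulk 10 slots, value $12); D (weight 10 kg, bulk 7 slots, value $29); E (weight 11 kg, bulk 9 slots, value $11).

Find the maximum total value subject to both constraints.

Feasible sets respecting both limits:
- A+D: weight 14, bulk 15, value 77
- A+B+C: weight 18, bulk 20, value 68
- A+C: weight 6, bulk 18, value 60
Best: $77.

$77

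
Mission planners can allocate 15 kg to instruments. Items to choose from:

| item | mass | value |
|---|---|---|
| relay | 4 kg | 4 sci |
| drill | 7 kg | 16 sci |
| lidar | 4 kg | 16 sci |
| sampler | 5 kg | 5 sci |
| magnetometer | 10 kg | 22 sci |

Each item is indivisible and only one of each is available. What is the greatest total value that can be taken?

38 sci

Check high-value combinations within 15 kg:
- lidar+magnetometer: mass 4+10=14, value 16+22=38
- relay+drill+lidar: mass 4+7+4=15, value 4+16+16=36
- drill+lidar: mass 7+4=11, value 16+16=32
- sampler+magnetometer: mass 5+10=15, value 5+22=27
- relay+magnetometer: mass 4+10=14, value 4+22=26
Best: 38 sci.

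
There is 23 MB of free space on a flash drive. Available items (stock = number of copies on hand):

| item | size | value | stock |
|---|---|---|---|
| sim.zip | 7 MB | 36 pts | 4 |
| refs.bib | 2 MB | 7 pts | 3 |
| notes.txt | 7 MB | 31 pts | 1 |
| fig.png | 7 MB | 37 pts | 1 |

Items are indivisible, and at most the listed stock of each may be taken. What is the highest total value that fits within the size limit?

116 pts

Best selections within size 23 and stock limits:
- 2×sim.zip + 1×refs.bib + 1×fig.png: size 23, value 116
- 3×sim.zip + 1×refs.bib: size 23, value 115
- 1×sim.zip + 1×refs.bib + 1×notes.txt + 1×fig.png: size 23, value 111
Best: 116 pts.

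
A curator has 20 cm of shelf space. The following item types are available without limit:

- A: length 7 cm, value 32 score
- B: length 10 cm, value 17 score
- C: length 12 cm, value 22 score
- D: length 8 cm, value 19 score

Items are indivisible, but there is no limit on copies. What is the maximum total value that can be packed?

64 score

Best value-per-unit is A at 32/7, and filling with it alone uses length 2×7=14. No mix of the others beats 2×32 = 64.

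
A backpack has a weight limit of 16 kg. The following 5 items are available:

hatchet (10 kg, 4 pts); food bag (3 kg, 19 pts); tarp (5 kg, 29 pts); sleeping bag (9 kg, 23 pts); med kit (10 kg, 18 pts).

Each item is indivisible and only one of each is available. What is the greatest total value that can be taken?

52 pts

Check high-value combinations within 16 kg:
- tarp+sleeping bag: weight 5+9=14, value 29+23=52
- food bag+tarp: weight 3+5=8, value 19+29=48
- tarp+med kit: weight 5+10=15, value 29+18=47
- food bag+sleeping bag: weight 3+9=12, value 19+23=42
Best: 52 pts.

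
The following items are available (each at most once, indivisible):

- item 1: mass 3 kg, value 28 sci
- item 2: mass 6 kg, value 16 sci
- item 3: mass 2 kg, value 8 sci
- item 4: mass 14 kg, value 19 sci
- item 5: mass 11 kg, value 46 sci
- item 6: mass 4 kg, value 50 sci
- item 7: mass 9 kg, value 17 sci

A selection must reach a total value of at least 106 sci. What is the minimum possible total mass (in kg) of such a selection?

18

Subsets with value ≥ 106, sorted by total mass:
- item 1+item 5+item 6: mass 18, value 124
- item 1+item 3+item 5+item 6: mass 20, value 132
- item 2+item 5+item 6: mass 21, value 112
Minimum mass: 18 kg.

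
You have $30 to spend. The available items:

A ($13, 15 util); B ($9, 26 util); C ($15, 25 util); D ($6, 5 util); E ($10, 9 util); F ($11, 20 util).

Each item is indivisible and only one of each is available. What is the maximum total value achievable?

Check high-value combinations within $30:
- B+C+D: cost 9+15+6=30, value 26+25+5=56
- B+E+F: cost 9+10+11=30, value 26+9+20=55
- B+C: cost 9+15=24, value 26+25=51
- B+D+F: cost 9+6+11=26, value 26+5+20=51
- B+F: cost 9+11=20, value 26+20=46
Best: 56 util.

56 util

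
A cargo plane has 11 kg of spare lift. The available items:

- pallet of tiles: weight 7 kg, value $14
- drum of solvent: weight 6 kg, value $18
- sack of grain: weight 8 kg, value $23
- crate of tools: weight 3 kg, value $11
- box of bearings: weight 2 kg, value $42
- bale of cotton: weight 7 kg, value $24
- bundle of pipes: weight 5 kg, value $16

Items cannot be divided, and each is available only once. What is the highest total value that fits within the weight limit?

$71

Check high-value combinations within 11 kg:
- drum of solvent+crate of tools+box of bearings: weight 6+3+2=11, value 18+11+42=71
- crate of tools+box of bearings+bundle of pipes: weight 3+2+5=10, value 11+42+16=69
- box of bearings+bale of cotton: weight 2+7=9, value 42+24=66
- sack of grain+box of bearings: weight 8+2=10, value 23+42=65
- drum of solvent+box of bearings: weight 6+2=8, value 18+42=60
Best: $71.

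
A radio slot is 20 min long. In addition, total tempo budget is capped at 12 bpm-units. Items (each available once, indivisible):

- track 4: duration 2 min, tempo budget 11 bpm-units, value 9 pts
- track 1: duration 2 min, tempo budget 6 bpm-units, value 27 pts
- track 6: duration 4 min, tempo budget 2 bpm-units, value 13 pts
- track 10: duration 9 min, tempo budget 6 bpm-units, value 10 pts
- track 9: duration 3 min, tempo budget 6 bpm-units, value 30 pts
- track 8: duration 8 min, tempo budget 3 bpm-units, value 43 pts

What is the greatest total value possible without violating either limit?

86 pts

Feasible sets respecting both limits:
- track 6+track 9+track 8: duration 15, tempo budget 11, value 86
- track 1+track 6+track 8: duration 14, tempo budget 11, value 83
- track 9+track 8: duration 11, tempo budget 9, value 73
- track 1+track 8: duration 10, tempo budget 9, value 70
Best: 86 pts.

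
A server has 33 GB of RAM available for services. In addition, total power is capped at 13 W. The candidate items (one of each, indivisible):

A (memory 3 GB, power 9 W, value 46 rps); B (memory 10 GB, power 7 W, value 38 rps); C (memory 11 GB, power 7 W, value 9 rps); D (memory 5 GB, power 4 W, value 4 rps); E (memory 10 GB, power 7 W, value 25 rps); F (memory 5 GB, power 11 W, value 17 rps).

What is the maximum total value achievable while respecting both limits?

Feasible sets respecting both limits:
- A+D: memory 8, power 13, value 50
- A: memory 3, power 9, value 46
- B+D: memory 15, power 11, value 42
Best: 50 rps.

50 rps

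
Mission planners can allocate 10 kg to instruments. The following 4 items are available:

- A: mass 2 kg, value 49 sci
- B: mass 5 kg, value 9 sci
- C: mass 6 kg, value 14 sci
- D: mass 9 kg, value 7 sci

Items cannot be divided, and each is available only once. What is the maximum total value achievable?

63 sci

Check high-value combinations within 10 kg:
- A+C: mass 2+6=8, value 49+14=63
- A+B: mass 2+5=7, value 49+9=58
- A: mass 2, value 49
Best: 63 sci.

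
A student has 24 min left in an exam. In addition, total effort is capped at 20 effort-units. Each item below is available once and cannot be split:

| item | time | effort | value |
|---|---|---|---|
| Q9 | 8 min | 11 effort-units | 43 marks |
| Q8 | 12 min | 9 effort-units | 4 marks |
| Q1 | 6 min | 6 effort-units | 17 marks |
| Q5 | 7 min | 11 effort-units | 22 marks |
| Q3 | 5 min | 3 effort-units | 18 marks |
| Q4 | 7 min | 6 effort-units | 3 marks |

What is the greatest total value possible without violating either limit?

Feasible sets respecting both limits:
- Q9+Q1+Q3: time 19, effort 20, value 78
- Q9+Q3+Q4: time 20, effort 20, value 64
- Q9+Q3: time 13, effort 14, value 61
- Q9+Q1: time 14, effort 17, value 60
Best: 78 marks.

78 marks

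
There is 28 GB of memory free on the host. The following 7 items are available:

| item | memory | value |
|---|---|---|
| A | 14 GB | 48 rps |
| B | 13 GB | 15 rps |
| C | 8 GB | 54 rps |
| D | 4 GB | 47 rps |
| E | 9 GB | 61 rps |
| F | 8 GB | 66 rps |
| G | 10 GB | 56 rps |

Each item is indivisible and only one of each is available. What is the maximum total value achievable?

Check high-value combinations within 28 GB:
- E+F+G: memory 9+8+10=27, value 61+66+56=183
- C+E+F: memory 8+9+8=25, value 54+61+66=181
- C+F+G: memory 8+8+10=26, value 54+66+56=176
- D+E+F: memory 4+9+8=21, value 47+61+66=174
Best: 183 rps.

183 rps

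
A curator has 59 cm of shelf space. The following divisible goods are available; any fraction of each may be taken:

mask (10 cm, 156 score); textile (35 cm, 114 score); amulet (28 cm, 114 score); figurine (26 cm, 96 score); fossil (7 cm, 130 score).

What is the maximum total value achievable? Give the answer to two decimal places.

451.69

Take in order of value per unit:
- fossil (130/7 per unit): all 7 → value 130, running total 130.00
- mask (156/10 per unit): all 10 → value 156, running total 286.00
- amulet (114/28 per unit): all 28 → value 114, running total 400.00
- figurine (96/26 per unit): 14 of 26 → value 14×96/26 = 51.6923, running total 451.69
Total 451.69.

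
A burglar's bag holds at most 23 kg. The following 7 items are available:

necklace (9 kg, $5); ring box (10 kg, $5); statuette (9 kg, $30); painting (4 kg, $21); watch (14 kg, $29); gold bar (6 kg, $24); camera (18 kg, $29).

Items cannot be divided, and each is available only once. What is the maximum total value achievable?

Check high-value combinations within 23 kg:
- statuette+painting+gold bar: weight 9+4+6=19, value 30+21+24=75
- statuette+watch: weight 9+14=23, value 30+29=59
- necklace+statuette+painting: weight 9+9+4=22, value 5+30+21=56
- ring box+statuette+painting: weight 10+9+4=23, value 5+30+21=56
- statuette+gold bar: weight 9+6=15, value 30+24=54
Best: $75.

$75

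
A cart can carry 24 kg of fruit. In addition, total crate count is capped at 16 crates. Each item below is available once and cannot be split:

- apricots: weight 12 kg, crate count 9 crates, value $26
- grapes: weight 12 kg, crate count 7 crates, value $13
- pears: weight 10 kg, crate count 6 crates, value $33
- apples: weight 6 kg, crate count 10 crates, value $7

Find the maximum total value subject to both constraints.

$59

Feasible sets respecting both limits:
- apricots+pears: weight 22, crate count 15, value 59
- grapes+pears: weight 22, crate count 13, value 46
- pears+apples: weight 16, crate count 16, value 40
Best: $59.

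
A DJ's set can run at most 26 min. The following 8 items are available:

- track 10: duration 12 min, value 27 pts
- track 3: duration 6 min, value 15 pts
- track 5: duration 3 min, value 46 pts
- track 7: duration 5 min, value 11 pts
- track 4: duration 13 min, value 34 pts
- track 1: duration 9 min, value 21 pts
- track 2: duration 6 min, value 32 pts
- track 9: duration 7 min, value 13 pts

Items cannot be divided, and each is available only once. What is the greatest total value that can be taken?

Check high-value combinations within 26 min:
- track 10+track 5+track 7+track 2: duration 12+3+5+6=26, value 27+46+11+32=116
- track 3+track 5+track 1+track 2: duration 6+3+9+6=24, value 15+46+21+32=114
- track 5+track 4+track 2: duration 3+13+6=22, value 46+34+32=112
- track 5+track 1+track 2+track 9: duration 3+9+6+7=25, value 46+21+32+13=112
Best: 116 pts.

116 pts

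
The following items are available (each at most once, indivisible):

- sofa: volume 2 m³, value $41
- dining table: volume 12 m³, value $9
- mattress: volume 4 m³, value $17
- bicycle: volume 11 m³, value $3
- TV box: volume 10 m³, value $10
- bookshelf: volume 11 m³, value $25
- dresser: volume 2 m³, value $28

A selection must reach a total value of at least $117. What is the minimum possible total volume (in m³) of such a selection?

29

Subsets with value ≥ 117, sorted by total volume:
- sofa+mattress+TV box+bookshelf+dresser: volume 29, value 121
- sofa+dining table+mattress+bookshelf+dresser: volume 31, value 120
- sofa+mattress+bicycle+TV box+bookshelf+dresser: volume 40, value 124
- sofa+dining table+mattress+TV box+bookshelf+dresser: volume 41, value 130
Minimum volume: 29 m³.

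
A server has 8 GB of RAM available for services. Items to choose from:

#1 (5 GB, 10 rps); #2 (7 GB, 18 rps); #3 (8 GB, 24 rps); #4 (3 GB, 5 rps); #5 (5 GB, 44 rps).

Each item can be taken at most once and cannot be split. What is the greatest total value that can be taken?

Check high-value combinations within 8 GB:
- #4+#5: memory 3+5=8, value 5+44=49
- #5: memory 5, value 44
- #3: memory 8, value 24
- #2: memory 7, value 18
- #1+#4: memory 5+3=8, value 10+5=15
Best: 49 rps.

49 rps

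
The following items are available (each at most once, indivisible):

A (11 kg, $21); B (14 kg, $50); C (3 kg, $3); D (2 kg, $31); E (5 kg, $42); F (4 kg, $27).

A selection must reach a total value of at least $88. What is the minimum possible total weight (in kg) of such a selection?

Subsets with value ≥ 88, sorted by total weight:
- D+E+F: weight 11, value 100
- C+D+E+F: weight 14, value 103
- A+D+E: weight 18, value 94
Minimum weight: 11 kg.

11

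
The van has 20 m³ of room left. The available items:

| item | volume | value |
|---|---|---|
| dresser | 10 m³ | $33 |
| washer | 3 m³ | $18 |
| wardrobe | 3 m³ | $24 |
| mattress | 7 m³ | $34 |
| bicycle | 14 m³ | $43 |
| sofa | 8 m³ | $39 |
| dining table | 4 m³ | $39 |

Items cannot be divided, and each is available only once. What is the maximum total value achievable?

Check high-value combinations within 20 m³:
- washer+wardrobe+sofa+dining table: volume 3+3+8+4=18, value 18+24+39+39=120
- washer+wardrobe+mattress+dining table: volume 3+3+7+4=17, value 18+24+34+39=115
- dresser+washer+wardrobe+dining table: volume 10+3+3+4=20, value 33+18+24+39=114
Best: $120.

$120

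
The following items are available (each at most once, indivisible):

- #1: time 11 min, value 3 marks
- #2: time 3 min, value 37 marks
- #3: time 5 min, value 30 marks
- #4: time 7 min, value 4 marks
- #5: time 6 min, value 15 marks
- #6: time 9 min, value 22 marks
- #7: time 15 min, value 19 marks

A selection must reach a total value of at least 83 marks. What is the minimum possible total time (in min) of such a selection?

Subsets with value ≥ 83, sorted by total time:
- #2+#3+#6: time 17, value 89
- #2+#3+#4+#5: time 21, value 86
- #2+#3+#5+#6: time 23, value 104
Minimum time: 17 min.

17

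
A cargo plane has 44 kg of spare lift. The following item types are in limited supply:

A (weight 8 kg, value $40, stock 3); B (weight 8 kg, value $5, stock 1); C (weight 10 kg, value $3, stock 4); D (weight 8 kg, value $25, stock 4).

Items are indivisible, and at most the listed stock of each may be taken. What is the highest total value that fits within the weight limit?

Top feasible selections:
- 3×A + 2×D: weight 40, value 170
- 2×A + 3×D: weight 40, value 155
- 3×A + 1×B + 1×D: weight 40, value 150
- 3×A + 1×C + 1×D: weight 42, value 148
Best: $170.

$170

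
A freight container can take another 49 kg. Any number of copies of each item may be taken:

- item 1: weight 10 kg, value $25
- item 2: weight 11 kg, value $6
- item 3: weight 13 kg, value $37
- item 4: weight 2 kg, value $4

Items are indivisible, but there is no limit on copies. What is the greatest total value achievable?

$136

Best value-per-unit is item 3 at 37/13; filling with it alone gives 3×37 = 111.
Optimal mix: 1×item 1 + 3×item 3 → weight 49, value 136.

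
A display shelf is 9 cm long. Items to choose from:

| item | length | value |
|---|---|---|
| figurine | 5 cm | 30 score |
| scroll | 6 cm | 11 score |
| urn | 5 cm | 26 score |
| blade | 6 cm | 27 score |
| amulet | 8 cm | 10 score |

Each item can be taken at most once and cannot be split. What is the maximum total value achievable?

30 score

Check high-value combinations within 9 cm:
- figurine: length 5, value 30
- blade: length 6, value 27
- urn: length 5, value 26
- scroll: length 6, value 11
Best: 30 score.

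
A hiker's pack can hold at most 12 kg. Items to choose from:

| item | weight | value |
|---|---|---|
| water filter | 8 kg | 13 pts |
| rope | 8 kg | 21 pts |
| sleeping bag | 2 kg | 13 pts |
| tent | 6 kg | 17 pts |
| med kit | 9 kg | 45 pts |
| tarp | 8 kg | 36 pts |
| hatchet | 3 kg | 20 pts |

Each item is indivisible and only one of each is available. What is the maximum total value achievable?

Check high-value combinations within 12 kg:
- med kit+hatchet: weight 9+3=12, value 45+20=65
- sleeping bag+med kit: weight 2+9=11, value 13+45=58
- tarp+hatchet: weight 8+3=11, value 36+20=56
- sleeping bag+tent+hatchet: weight 2+6+3=11, value 13+17+20=50
Best: 65 pts.

65 pts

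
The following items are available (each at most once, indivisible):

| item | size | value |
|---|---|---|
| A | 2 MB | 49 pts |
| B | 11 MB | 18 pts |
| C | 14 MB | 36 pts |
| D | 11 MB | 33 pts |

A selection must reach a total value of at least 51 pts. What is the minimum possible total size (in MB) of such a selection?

Subsets with value ≥ 51, sorted by total size:
- A+D: size 13, value 82
- A+B: size 13, value 67
Minimum size: 13 MB.

13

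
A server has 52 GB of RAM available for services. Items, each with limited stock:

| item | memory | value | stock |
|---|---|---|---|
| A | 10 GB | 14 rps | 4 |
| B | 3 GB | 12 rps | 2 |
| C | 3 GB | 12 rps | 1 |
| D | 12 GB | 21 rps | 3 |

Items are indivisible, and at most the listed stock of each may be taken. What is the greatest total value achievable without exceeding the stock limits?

101 rps

Top feasible selections:
- 1×A + 1×B + 1×C + 3×D: memory 52, value 101
- 1×A + 2×B + 3×D: memory 52, value 101
Best: 101 rps.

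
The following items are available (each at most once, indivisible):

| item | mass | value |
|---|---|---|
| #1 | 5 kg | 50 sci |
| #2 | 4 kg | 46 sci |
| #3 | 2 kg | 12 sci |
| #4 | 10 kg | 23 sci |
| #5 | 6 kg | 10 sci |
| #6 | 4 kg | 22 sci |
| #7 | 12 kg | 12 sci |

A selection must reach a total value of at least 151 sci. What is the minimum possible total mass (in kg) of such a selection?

Subsets with value ≥ 151, sorted by total mass:
- #1+#2+#3+#4+#6: mass 25, value 153
- #1+#2+#4+#5+#6: mass 29, value 151
- #1+#2+#3+#4+#5+#6: mass 31, value 163
- #1+#2+#3+#5+#6+#7: mass 33, value 152
Minimum mass: 25 kg.

25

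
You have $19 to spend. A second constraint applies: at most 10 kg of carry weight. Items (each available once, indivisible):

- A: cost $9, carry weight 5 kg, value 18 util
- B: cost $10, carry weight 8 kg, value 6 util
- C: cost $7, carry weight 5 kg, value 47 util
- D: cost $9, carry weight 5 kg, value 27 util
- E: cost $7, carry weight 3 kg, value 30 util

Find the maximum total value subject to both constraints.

77 util

Feasible sets respecting both limits:
- C+E: cost 14, carry weight 8, value 77
- C+D: cost 16, carry weight 10, value 74
- A+C: cost 16, carry weight 10, value 65
- D+E: cost 16, carry weight 8, value 57
Best: 77 util.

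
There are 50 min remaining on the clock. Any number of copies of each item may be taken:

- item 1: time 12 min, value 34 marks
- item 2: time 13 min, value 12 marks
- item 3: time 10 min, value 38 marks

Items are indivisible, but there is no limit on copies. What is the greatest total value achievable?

Best value-per-unit is item 3 at 38/10, and filling with it alone uses time 5×10=50. No mix of the others beats 5×38 = 190.

190 marks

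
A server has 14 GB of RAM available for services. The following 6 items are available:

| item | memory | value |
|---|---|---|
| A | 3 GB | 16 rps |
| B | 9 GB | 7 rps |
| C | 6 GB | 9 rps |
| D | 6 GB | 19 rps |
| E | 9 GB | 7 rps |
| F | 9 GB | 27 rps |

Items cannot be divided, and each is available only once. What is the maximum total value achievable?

Check high-value combinations within 14 GB:
- A+F: memory 3+9=12, value 16+27=43
- A+D: memory 3+6=9, value 16+19=35
- C+D: memory 6+6=12, value 9+19=28
- F: memory 9, value 27
Best: 43 rps.

43 rps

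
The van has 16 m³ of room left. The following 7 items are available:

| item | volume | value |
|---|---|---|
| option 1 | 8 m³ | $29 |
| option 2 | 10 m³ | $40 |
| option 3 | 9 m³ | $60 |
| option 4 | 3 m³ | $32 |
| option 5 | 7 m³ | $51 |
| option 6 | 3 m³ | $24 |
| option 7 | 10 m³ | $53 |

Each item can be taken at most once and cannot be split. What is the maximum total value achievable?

Check high-value combinations within 16 m³:
- option 3+option 4+option 6: volume 9+3+3=15, value 60+32+24=116
- option 3+option 5: volume 9+7=16, value 60+51=111
- option 4+option 6+option 7: volume 3+3+10=16, value 32+24+53=109
- option 4+option 5+option 6: volume 3+7+3=13, value 32+51+24=107
Best: $116.

$116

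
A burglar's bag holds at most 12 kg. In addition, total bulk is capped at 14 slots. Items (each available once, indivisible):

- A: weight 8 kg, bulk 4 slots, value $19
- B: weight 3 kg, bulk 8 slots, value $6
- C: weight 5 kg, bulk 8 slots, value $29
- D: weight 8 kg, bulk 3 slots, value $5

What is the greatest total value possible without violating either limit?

$29

Feasible sets respecting both limits:
- C: weight 5, bulk 8, value 29
- A+B: weight 11, bulk 12, value 25
- A: weight 8, bulk 4, value 19
Best: $29.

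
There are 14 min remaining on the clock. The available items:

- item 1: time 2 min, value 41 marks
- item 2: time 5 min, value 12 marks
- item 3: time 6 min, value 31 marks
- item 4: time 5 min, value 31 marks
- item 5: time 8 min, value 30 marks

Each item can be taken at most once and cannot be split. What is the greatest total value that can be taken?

Check high-value combinations within 14 min:
- item 1+item 3+item 4: time 2+6+5=13, value 41+31+31=103
- item 1+item 2+item 4: time 2+5+5=12, value 41+12+31=84
- item 1+item 2+item 3: time 2+5+6=13, value 41+12+31=84
- item 1+item 4: time 2+5=7, value 41+31=72
Best: 103 marks.

103 marks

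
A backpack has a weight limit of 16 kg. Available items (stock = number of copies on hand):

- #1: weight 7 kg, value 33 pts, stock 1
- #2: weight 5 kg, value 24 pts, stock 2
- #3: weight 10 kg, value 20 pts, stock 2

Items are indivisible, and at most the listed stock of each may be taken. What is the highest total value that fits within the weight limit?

Top feasible selections:
- 1×#1 + 1×#2: weight 12, value 57
- 2×#2: weight 10, value 48
- 1×#2 + 1×#3: weight 15, value 44
Best: 57 pts.

57 pts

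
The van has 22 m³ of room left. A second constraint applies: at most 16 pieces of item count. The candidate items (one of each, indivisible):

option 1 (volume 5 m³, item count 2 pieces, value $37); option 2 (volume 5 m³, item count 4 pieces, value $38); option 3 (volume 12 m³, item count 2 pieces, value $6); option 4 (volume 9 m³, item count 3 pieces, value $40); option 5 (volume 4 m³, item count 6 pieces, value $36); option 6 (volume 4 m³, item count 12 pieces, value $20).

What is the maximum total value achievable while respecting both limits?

Feasible sets respecting both limits:
- option 1+option 2+option 4: volume 19, item count 9, value 115
- option 2+option 4+option 5: volume 18, item count 13, value 114
- option 1+option 4+option 5: volume 18, item count 11, value 113
Best: $115.

$115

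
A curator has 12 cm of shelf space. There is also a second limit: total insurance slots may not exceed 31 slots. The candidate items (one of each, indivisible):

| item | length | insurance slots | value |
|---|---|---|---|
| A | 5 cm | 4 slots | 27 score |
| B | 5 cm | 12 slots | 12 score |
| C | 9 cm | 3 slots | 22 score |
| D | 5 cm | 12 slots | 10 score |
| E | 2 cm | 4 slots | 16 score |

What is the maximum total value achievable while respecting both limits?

55 score

Feasible sets respecting both limits:
- A+B+E: length 12, insurance slots 20, value 55
- A+D+E: length 12, insurance slots 20, value 53
- A+E: length 7, insurance slots 8, value 43
- A+B: length 10, insurance slots 16, value 39
Best: 55 score.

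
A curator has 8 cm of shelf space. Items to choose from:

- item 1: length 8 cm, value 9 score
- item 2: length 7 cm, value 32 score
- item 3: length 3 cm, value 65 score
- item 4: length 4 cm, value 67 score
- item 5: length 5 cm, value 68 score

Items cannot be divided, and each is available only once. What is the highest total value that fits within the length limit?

Check high-value combinations within 8 cm:
- item 3+item 5: length 3+5=8, value 65+68=133
- item 3+item 4: length 3+4=7, value 65+67=132
- item 5: length 5, value 68
- item 4: length 4, value 67
- item 3: length 3, value 65
Best: 133 score.

133 score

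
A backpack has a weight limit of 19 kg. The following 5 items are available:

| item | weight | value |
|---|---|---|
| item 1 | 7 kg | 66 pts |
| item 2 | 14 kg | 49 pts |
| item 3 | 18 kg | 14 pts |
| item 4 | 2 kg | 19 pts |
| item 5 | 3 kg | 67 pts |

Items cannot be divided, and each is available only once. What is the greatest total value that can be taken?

Check high-value combinations within 19 kg:
- item 1+item 4+item 5: weight 7+2+3=12, value 66+19+67=152
- item 2+item 4+item 5: weight 14+2+3=19, value 49+19+67=135
- item 1+item 5: weight 7+3=10, value 66+67=133
Best: 152 pts.

152 pts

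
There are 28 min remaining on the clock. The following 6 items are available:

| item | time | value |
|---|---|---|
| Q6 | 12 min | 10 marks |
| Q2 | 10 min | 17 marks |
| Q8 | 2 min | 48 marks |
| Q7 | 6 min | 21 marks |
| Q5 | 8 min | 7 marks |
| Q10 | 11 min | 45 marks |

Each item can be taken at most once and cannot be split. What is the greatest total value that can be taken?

Check high-value combinations within 28 min:
- Q8+Q7+Q5+Q10: time 2+6+8+11=27, value 48+21+7+45=121
- Q8+Q7+Q10: time 2+6+11=19, value 48+21+45=114
- Q2+Q8+Q10: time 10+2+11=23, value 17+48+45=110
- Q6+Q8+Q10: time 12+2+11=25, value 10+48+45=103
- Q8+Q5+Q10: time 2+8+11=21, value 48+7+45=100
Best: 121 marks.

121 marks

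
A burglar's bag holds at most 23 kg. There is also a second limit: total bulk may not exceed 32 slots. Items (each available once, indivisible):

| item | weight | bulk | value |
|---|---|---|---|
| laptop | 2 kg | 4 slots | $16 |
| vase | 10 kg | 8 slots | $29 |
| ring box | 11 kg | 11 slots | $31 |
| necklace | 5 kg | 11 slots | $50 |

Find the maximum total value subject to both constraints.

$97

Feasible sets respecting both limits:
- laptop+ring box+necklace: weight 18, bulk 26, value 97
- laptop+vase+necklace: weight 17, bulk 23, value 95
- ring box+necklace: weight 16, bulk 22, value 81
Best: $97.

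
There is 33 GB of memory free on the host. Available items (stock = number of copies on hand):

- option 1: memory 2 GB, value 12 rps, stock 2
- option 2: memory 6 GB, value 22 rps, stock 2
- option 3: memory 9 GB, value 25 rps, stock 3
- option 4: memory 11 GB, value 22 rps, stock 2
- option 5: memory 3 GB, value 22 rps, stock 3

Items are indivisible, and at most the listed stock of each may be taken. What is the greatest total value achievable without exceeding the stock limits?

147 rps

Top feasible selections:
- 1×option 1 + 2×option 2 + 1×option 3 + 3×option 5: memory 32, value 147
- 2×option 1 + 2×option 3 + 3×option 5: memory 31, value 140
- 1×option 2 + 2×option 3 + 3×option 5: memory 33, value 138
- 2×option 1 + 1×option 2 + 1×option 3 + 3×option 5: memory 28, value 137
Best: 147 rps.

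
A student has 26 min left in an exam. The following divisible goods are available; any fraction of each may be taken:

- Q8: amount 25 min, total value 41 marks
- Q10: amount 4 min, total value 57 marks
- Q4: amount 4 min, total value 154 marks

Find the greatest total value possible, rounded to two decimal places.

240.52

Take in order of value per unit:
- Q4 (154/4 per unit): all 4 → value 154, running total 154.00
- Q10 (57/4 per unit): all 4 → value 57, running total 211.00
- Q8 (41/25 per unit): 18 of 25 → value 18×41/25 = 29.5200, running total 240.52
Total 240.52.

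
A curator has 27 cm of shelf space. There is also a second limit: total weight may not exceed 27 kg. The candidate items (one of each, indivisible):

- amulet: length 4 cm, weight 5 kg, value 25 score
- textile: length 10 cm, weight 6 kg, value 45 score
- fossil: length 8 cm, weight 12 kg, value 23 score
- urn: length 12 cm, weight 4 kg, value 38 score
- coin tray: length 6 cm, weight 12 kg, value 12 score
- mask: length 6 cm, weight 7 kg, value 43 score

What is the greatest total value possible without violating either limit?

113 score

Feasible sets respecting both limits:
- amulet+textile+mask: length 20, weight 18, value 113
- textile+fossil+mask: length 24, weight 25, value 111
- amulet+textile+urn: length 26, weight 15, value 108
Best: 113 score.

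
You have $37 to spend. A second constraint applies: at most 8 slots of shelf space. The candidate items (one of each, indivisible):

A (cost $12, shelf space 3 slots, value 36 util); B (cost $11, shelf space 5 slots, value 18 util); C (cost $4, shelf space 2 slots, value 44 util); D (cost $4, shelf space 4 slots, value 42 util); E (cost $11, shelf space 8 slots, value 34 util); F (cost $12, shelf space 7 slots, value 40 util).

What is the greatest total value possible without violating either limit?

Feasible sets respecting both limits:
- C+D: cost 8, shelf space 6, value 86
- A+C: cost 16, shelf space 5, value 80
- A+D: cost 16, shelf space 7, value 78
- B+C: cost 15, shelf space 7, value 62
Best: 86 util.

86 util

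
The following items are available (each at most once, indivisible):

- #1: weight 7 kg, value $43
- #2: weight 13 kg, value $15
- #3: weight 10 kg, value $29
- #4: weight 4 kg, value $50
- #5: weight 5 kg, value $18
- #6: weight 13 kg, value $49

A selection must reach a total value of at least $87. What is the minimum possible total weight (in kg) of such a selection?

11

Subsets with value ≥ 87, sorted by total weight:
- #1+#4: weight 11, value 93
- #1+#4+#5: weight 16, value 111
- #4+#6: weight 17, value 99
Minimum weight: 11 kg.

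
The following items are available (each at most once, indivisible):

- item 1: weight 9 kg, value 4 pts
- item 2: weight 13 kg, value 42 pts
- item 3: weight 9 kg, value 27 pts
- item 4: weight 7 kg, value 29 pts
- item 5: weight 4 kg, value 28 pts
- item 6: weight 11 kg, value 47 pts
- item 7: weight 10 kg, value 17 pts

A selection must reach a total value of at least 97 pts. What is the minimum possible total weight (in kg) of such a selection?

22

Subsets with value ≥ 97, sorted by total weight:
- item 4+item 5+item 6: weight 22, value 104
- item 3+item 5+item 6: weight 24, value 102
- item 2+item 4+item 5: weight 24, value 99
Minimum weight: 22 kg.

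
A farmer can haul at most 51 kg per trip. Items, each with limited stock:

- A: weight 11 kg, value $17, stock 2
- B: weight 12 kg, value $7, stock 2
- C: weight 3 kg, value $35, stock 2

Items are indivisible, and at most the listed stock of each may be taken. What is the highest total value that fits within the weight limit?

$111

Top feasible selections:
- 2×A + 1×B + 2×C: weight 40, value 111
- 2×A + 2×C: weight 28, value 104
Best: $111.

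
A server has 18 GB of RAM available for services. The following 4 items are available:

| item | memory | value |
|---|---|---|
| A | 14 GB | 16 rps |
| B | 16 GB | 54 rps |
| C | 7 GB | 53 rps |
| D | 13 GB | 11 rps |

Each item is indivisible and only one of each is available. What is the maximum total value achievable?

54 rps

This is a 0/1 knapsack; check combinations near the capacity.
- B: memory 16, value 54
- C: memory 7, value 53
- A: memory 14, value 16
- D: memory 13, value 11
Best: 54 rps.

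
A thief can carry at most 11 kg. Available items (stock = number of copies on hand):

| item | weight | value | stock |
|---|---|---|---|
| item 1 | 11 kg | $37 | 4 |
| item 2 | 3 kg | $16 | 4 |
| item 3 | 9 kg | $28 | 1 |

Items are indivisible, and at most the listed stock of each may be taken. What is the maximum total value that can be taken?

Top feasible selections:
- 3×item 2: weight 9, value 48
- 1×item 1: weight 11, value 37
- 2×item 2: weight 6, value 32
- 1×item 3: weight 9, value 28
Best: $48.

$48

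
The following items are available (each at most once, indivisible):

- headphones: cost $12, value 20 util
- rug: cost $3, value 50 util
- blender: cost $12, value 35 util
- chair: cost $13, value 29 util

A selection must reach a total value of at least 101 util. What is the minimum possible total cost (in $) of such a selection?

Subsets with value ≥ 101, sorted by total cost:
- headphones+rug+blender: cost 27, value 105
- rug+blender+chair: cost 28, value 114
Minimum cost: 27 $.

27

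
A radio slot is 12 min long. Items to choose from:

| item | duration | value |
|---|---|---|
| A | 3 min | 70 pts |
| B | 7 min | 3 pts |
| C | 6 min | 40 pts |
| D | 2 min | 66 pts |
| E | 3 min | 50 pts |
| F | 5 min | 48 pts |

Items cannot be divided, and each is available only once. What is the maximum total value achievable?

186 pts

Check high-value combinations within 12 min:
- A+D+E: duration 3+2+3=8, value 70+66+50=186
- A+D+F: duration 3+2+5=10, value 70+66+48=184
- A+C+D: duration 3+6+2=11, value 70+40+66=176
- A+E+F: duration 3+3+5=11, value 70+50+48=168
- D+E+F: duration 2+3+5=10, value 66+50+48=164
Best: 186 pts.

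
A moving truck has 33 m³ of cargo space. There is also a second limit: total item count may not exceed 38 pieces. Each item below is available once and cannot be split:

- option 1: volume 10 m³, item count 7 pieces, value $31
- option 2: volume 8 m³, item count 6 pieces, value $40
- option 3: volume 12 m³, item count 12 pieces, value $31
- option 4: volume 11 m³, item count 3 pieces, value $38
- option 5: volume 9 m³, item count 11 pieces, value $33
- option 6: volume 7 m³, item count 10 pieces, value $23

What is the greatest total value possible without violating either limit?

$111

Feasible sets respecting both limits:
- option 2+option 4+option 5: volume 28, item count 20, value 111
- option 1+option 2+option 4: volume 29, item count 16, value 109
- option 2+option 3+option 4: volume 31, item count 21, value 109
Best: $111.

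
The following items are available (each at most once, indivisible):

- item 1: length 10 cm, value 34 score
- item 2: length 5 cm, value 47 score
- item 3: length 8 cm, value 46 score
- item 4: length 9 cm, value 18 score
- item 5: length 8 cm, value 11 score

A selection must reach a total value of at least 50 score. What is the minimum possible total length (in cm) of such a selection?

Subsets with value ≥ 50, sorted by total length:
- item 2+item 3: length 13, value 93
- item 2+item 5: length 13, value 58
- item 2+item 4: length 14, value 65
Minimum length: 13 cm.

13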